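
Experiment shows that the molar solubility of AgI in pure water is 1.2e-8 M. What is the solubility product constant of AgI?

AgI(s) ⇌ Ag^+ + I^-
Let s = molar solubility. Then [Ag^+] = s and [I^-] = s.
Ksp = [Ag^+][I^-]
Ksp = s × s = s^2
Ksp = (1.2 x 10^-8)^2 = 1.4 × 10^-16

Ksp = 1.4e-16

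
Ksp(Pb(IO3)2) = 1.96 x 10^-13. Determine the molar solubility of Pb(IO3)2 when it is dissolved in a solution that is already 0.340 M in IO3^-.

1.70 × 10^-12 M

Pb(IO3)2(s) ⇌ Pb^2+(aq) + 2 IO3^-(aq)
Ksp = [Pb^2+][IO3^-]^2
Let s = moles of Pb(IO3)2 that dissolve per litre. [Pb^2+] = s, [IO3^-] = 0.340 + 2s ≈ 0.340 (Ksp is small, so little additional dissolves).
Ksp ≈ s × (0.340)^2
s = 1.70 x 10^-12 M
Check: 2s = 3.4 × 10^-12 ≪ 0.340, so the approximation is valid.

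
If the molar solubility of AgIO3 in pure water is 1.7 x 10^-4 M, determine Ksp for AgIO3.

2.9 × 10^-8

AgIO3(s) ⇌ Ag^+ + IO3^-
For each mole of AgIO3 that dissolves: [Ag^+] = s, [IO3^-] = s.
Ksp = [Ag^+][IO3^-]
Ksp = s^2
With s = 1.7 x 10^-4: Ksp = 2.9 × 10^-8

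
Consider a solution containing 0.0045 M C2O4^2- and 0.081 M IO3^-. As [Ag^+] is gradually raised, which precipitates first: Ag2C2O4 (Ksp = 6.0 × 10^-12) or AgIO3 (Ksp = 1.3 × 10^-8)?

AgIO3

Each salt begins to precipitate when Q = Ksp, i.e. when [Ag^+] reaches its threshold.
For Ag2C2O4: 6.0 × 10^-12 = 0.0045 × [Ag^+]^2  ⇒  [Ag^+] = 3.7 x 10^-5 M.
For AgIO3: 1.3 × 10^-8 = 0.081 × [Ag^+]  ⇒  [Ag^+] = 1.6 x 10^-7 M.
The salt with the lower threshold [Ag^+] precipitates first: AgIO3.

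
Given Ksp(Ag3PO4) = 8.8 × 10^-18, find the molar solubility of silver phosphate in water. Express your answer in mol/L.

Ag3PO4(s) <=> 3 Ag^+(aq) + PO4^3-(aq)
Ksp = [Ag^+]^3[PO4^3-]
For each mole of Ag3PO4 that dissolves: [Ag^+] = 3s, [PO4^3-] = s.
Ksp = (3s)^3s = 27s^4
s = (8.8 × 10^-18 / 27)^(1/4) = 2.4 x 10^-5 M

s = 2.4 x 10^-5 M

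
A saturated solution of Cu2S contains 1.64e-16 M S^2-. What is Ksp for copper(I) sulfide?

1.76 × 10^-47

Cu2S(s) ⇌ 2 Cu^+(aq) + S^2-(aq)
Stoichiometry gives [Cu^+] = (2/1)[S^2-] = 3.280 × 10^-16 M.
Ksp = [Cu^+]^2[S^2-]
Ksp = (3.280 × 10^-16)^2 × 1.64 × 10^-16 = 1.76 x 10^-47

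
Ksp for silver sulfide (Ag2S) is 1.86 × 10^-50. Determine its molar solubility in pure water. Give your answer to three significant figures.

Ag2S(s) ⇌ 2 Ag^+(aq) + S^2-(aq)
Ksp = [Ag^+]^2[S^2-]
With molar solubility s: [Ag^+] = 2s, [S^2-] = s.
Substituting: Ksp = (2s)^2s = 4s^3
Solving, s = (1.86 × 10^-50/4)^(1/3) = 1.67 × 10^-17 M

s = 1.67 x 10^-17 M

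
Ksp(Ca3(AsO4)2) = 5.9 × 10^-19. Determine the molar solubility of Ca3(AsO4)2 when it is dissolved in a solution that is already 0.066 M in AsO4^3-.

1.7e-6 M

Ca3(AsO4)2(s) <=> 3 Ca^2+ + 2 AsO4^3-
Ksp = [Ca^2+]^3[AsO4^3-]^2
If s mol/L dissolves here, [Ca^2+] = 3s, [AsO4^3-] = 0.066 + 2s ≈ 0.066 (since the AsO4^3- already present dominates).
Ksp ≈ (3s)^3 × (0.066)^2
s = 1.7 × 10^-6 M
Check: 2s = 3.4 × 10^-6 ≪ 0.066, so the approximation is valid.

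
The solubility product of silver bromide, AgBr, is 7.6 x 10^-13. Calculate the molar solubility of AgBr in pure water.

AgBr(s) <=> Ag^+ + Br^-
Ksp = [Ag^+][Br^-]
For each mole of AgBr that dissolves: [Ag^+] = s, [Br^-] = s.
Ksp = (s)(s) = s^2
s = √(7.6 x 10^-13) = 8.7 x 10^-7 M

s = 8.7 × 10^-7 M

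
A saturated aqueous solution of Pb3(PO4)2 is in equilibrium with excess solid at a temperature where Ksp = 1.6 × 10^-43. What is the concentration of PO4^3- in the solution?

2.2 x 10^-9 M

Pb3(PO4)2(s) ⇌ 3 Pb^2+ + 2 PO4^3-
Ksp = [Pb^2+]^3[PO4^3-]^2
Let s = molar solubility. Then [Pb^2+] = 3s and [PO4^3-] = 2s.
Substituting: Ksp = (3s)^3(2s)^2 = 108s^5
s^5 = 1.6 × 10^-43 / 108, so s = 1.08 x 10^-9 M
[PO4^3-] = 2s = 2.2 x 10^-9 M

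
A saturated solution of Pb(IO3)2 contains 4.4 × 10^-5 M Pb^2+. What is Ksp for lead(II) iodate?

Ksp ≈ 3.4e-13

Pb(IO3)2(s) ⇌ Pb^2+ + 2 IO3^-
Stoichiometry gives [IO3^-] = (2/1)[Pb^2+] = 8.80 × 10^-5 M.
Ksp = [Pb^2+][IO3^-]^2
Ksp = 4.4 × 10^-5 × (8.80 × 10^-5)^2 = 3.4 × 10^-13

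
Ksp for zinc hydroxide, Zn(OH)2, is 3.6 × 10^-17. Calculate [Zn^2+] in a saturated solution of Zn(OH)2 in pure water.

2.1 x 10^-6 M

Zn(OH)2(s) ⇌ Zn^2+(aq) + 2 OH^-(aq)
Ksp = [Zn^2+][OH^-]^2
Let s = molar solubility. Then [Zn^2+] = s and [OH^-] = 2s.
Ksp = s(2s)^2 = 4s^3
Solving, s = (3.6 × 10^-17/4)^(1/3) = 2.08 × 10^-6 M
[Zn^2+] = s = 2.1 x 10^-6 M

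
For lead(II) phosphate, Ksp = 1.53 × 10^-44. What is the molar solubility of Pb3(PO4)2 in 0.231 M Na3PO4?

s = 2.20 × 10^-15 M

Pb3(PO4)2(s) ⇌ 3 Pb^2+ + 2 PO4^3-
Ksp = [Pb^2+]^3[PO4^3-]^2
Let s = moles of Pb3(PO4)2 that dissolve per litre. [Pb^2+] = 3s, [PO4^3-] = 0.231 + 2s ≈ 0.231 (Ksp is small, so little additional dissolves).
Ksp ≈ (3s)^3 × (0.231)^2
s = 2.20 x 10^-15 M
Check: 2s = 4.4 × 10^-15 ≪ 0.231, so the approximation is valid.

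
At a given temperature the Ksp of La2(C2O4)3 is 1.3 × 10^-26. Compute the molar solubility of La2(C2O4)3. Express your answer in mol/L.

2.6 × 10^-6 M

La2(C2O4)3(s) ⇌ 2 La^3+(aq) + 3 C2O4^2-(aq)
Ksp = [La^3+]^2[C2O4^2-]^3
With molar solubility s: [La^3+] = 2s, [C2O4^2-] = 3s.
Substituting: Ksp = (2s)^2(3s)^3 = 108s^5
s = (1.3 × 10^-26 / 108)^(1/5) = 2.6 × 10^-6 M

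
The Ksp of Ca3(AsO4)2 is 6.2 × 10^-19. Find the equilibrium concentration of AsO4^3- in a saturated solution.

Ca3(AsO4)2(s) <=> 3 Ca^2+ + 2 AsO4^3-
Ksp = [Ca^2+]^3[AsO4^3-]^2
With molar solubility s: [Ca^2+] = 3s, [AsO4^3-] = 2s.
Ksp = (3s)^3(2s)^2 = 108s^5
s^5 = 6.2 × 10^-19 / 108, so s = 8.95 × 10^-5 M
[AsO4^3-] = 2s = 1.8 × 10^-4 M

[AsO4^3-] = 1.8 x 10^-4 M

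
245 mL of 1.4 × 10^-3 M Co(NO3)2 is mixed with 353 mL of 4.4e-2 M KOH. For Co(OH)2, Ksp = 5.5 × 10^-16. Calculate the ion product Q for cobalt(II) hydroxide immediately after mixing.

Q = 3.9 × 10^-7

Total volume = 245 + 353 = 598 mL.
[Co^2+] = 1.4 x 10^-3 × (245/598) = 5.74 × 10^-4 M
[OH^-] = 4.4 x 10^-2 × (353/598) = 2.60 × 10^-2 M
Co(OH)2(s) ⇌ Co^2+ + 2 OH^-, so Q = [Co^2+][OH^-]^2
Q = (5.74 × 10^-4)(2.60 × 10^-2)^2 = 3.9 × 10^-7
Q > Ksp, so Co(OH)2 will precipitate.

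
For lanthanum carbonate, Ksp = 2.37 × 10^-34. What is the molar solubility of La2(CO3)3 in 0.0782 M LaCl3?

La2(CO3)3(s) ⇌ 2 La^3+ + 3 CO3^2-
Ksp = [La^3+]^2[CO3^2-]^3
Let s be the molar solubility in this solution. [La^3+] = 0.0782 + 2s ≈ 0.0782, [CO3^2-] = 3s (since La^3+ from LaCl3 dominates).
Ksp ≈ (0.0782)^2 × (3s)^3
s = 1.13 × 10^-11 M
Check: 2s = 2.3 × 10^-11 ≪ 0.0782, so the approximation is valid.

s ≈ 1.13e-11 M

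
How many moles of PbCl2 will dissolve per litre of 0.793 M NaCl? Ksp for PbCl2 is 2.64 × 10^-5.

PbCl2(s) ⇌ Pb^2+ + 2 Cl^-
Ksp = [Pb^2+][Cl^-]^2
Let s be the molar solubility in this solution. [Pb^2+] = s, [Cl^-] = 0.793 + 2s ≈ 0.793 (since Cl^- from NaCl dominates).
Ksp ≈ s × (0.793)^2
s = 4.20 x 10^-5 M
Check: 2s = 8.4 × 10^-5 ≪ 0.793, so the approximation is valid.

s ≈ 4.20 × 10^-5 M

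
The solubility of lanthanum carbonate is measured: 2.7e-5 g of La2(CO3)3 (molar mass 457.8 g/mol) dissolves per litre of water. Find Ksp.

Ksp = 7.7e-35

Molar solubility s = (2.7 x 10^-5 g/L) / (457.8 g/mol) = 5.90 × 10^-8 M.
La2(CO3)3(s) ⇌ 2 La^3+(aq) + 3 CO3^2-(aq)
For each mole of La2(CO3)3 that dissolves: [La^3+] = 2s, [CO3^2-] = 3s.
Ksp = [La^3+]^2[CO3^2-]^3
Substituting: Ksp = (2s)^2(3s)^3 = 108s^5
Ksp = 108 × (5.90 × 10^-8)^5 = 7.7 × 10^-35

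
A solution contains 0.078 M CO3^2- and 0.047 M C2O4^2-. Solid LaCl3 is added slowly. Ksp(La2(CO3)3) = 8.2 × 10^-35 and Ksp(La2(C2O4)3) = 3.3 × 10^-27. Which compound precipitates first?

Precipitation of each salt starts when its ion product equals its Ksp.
For La2(CO3)3: 8.2 × 10^-35 = (0.078)^3 × [La^3+]^2  ⇒  [La^3+] = 4.2 x 10^-16 M.
For La2(C2O4)3: 3.3 × 10^-27 = (0.047)^3 × [La^3+]^2  ⇒  [La^3+] = 5.6 × 10^-12 M.
The salt with the lower threshold [La^3+] precipitates first: La2(CO3)3.

La2(CO3)3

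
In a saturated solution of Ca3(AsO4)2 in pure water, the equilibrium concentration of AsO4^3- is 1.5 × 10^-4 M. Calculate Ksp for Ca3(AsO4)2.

Ksp = 2.6 × 10^-19

Ca3(AsO4)2(s) ⇌ 3 Ca^2+ + 2 AsO4^3-
Stoichiometry gives [Ca^2+] = (3/2)[AsO4^3-] = 2.25 × 10^-4 M.
Ksp = [Ca^2+]^3[AsO4^3-]^2
Ksp = (2.25 × 10^-4)^3 × (1.5 × 10^-4)^2 = 2.6 × 10^-19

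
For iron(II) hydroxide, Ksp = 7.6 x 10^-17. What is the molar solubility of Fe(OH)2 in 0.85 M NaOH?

Fe(OH)2(s) ⇌ Fe^2+(aq) + 2 OH^-(aq)
Ksp = [Fe^2+][OH^-]^2
Let s be the molar solubility in this solution. [Fe^2+] = s, [OH^-] = 0.85 + 2s ≈ 0.85 (common-ion effect: OH^- is already 0.85 M).
Ksp ≈ s × (0.85)^2
s = 1.1 x 10^-16 M
Check: 2s = 2.1 × 10^-16 ≪ 0.85, so the approximation is valid.

s = 1.1e-16 M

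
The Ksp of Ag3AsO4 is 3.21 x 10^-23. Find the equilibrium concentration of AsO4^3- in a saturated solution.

1.04 × 10^-6 M

Ag3AsO4(s) ⇌ 3 Ag^+(aq) + AsO4^3-(aq)
Ksp = [Ag^+]^3[AsO4^3-]
For each mole of Ag3AsO4 that dissolves: [Ag^+] = 3s, [AsO4^3-] = s.
Ksp = (3s)^3s = 27s^4
Solving, s = (3.21 x 10^-23/27)^(1/4) = 1.044 × 10^-6 M
[AsO4^3-] = s = 1.04 × 10^-6 M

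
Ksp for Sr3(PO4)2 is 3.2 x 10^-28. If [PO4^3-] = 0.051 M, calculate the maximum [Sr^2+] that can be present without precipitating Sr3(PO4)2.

5.0 × 10^-9 M

Sr3(PO4)2(s) <=> 3 Sr^2+ + 2 PO4^3-
Ksp = [Sr^2+]^3[PO4^3-]^2
Precipitation begins when Q = Ksp. With [PO4^3-] = 0.051 M:
3.2 x 10^-28 = (0.051)^2 × [Sr^2+]^3
[Sr^2+] = (3.2 x 10^-28 / 2.60 x 10^-3)^(1/3) = 5.0 × 10^-9 M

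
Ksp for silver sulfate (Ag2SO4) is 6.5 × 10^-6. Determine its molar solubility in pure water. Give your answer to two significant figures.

Ag2SO4(s) <=> 2 Ag^+ + SO4^2-
Ksp = [Ag^+]^2[SO4^2-]
If s mol/L of Ag2SO4 dissolves, [Ag^+] = 2s and [SO4^2-] = s.
Ksp = (2s)^2s = 4s^3
s^3 = 6.5 × 10^-6 / 4, so s = 1.2 x 10^-2 M

s ≈ 1.2 x 10^-2 M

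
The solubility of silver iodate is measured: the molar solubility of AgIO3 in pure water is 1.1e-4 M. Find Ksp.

Ksp = 1.2 x 10^-8

AgIO3(s) ⇌ Ag^+(aq) + IO3^-(aq)
If s mol/L of AgIO3 dissolves, [Ag^+] = s and [IO3^-] = s.
Ksp = [Ag^+][IO3^-]
Ksp = s × s = s^2
Ksp = (1.1 × 10^-4)^2 = 1.2 × 10^-8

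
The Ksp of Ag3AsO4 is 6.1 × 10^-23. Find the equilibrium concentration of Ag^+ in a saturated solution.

Ag3AsO4(s) <=> 3 Ag^+(aq) + AsO4^3-(aq)
Ksp = [Ag^+]^3[AsO4^3-]
Let s = molar solubility. Then [Ag^+] = 3s and [AsO4^3-] = s.
Ksp = (3s)^3s = 27s^4
s = (6.1 × 10^-23 / 27)^(1/4) = 1.23 × 10^-6 M
[Ag^+] = 3s = 3.7 × 10^-6 M

[Ag^+] ≈ 3.7 x 10^-6 M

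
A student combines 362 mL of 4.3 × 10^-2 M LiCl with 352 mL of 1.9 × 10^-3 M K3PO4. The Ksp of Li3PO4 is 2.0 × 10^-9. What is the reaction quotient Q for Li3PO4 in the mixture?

Q ≈ 9.7e-9

Total volume = 362 + 352 = 714 mL.
[Li^+] = 4.3 x 10^-2 × (362/714) = 2.18 x 10^-2 M
[PO4^3-] = 1.9 × 10^-3 × (352/714) = 9.37 × 10^-4 M
Li3PO4(s) <=> 3 Li^+(aq) + PO4^3-(aq), so Q = [Li^+]^3[PO4^3-]
Q = (2.18 × 10^-2)^3(9.37 x 10^-4) = 9.7 x 10^-9
Q > Ksp, so Li3PO4 will precipitate.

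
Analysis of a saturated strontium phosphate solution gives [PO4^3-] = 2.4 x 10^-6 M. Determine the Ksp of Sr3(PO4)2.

Sr3(PO4)2(s) <=> 3 Sr^2+ + 2 PO4^3-
Stoichiometry gives [Sr^2+] = (3/2)[PO4^3-] = 3.60 x 10^-6 M.
Ksp = [Sr^2+]^3[PO4^3-]^2
Ksp = (3.60 × 10^-6)^3 × (2.4 x 10^-6)^2 = 2.7 x 10^-28

2.7 x 10^-28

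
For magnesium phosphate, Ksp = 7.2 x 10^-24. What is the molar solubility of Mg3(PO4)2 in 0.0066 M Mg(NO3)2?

Mg3(PO4)2(s) ⇌ 3 Mg^2+ + 2 PO4^3-
Ksp = [Mg^2+]^3[PO4^3-]^2
Let s be the molar solubility in this solution. [Mg^2+] = 0.0066 + 3s ≈ 0.0066, [PO4^3-] = 2s (common-ion effect: Mg^2+ is already 0.0066 M).
Ksp ≈ (0.0066)^3 × (2s)^2
s = 2.5 x 10^-9 M
Check: 3s = 7.5 x 10^-9 ≪ 0.0066, so the approximation is valid.

s ≈ 2.5 × 10^-9 M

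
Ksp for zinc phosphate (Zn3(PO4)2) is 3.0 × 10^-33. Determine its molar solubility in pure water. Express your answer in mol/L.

s ≈ 1.2 x 10^-7 M

Zn3(PO4)2(s) <=> 3 Zn^2+(aq) + 2 PO4^3-(aq)
Ksp = [Zn^2+]^3[PO4^3-]^2
If s mol/L of Zn3(PO4)2 dissolves, [Zn^2+] = 3s and [PO4^3-] = 2s.
So Ksp = (3s)^3 × (2s)^2 = 108s^5
s = (3.0 × 10^-33 / 108)^(1/5) = 1.2 × 10^-7 M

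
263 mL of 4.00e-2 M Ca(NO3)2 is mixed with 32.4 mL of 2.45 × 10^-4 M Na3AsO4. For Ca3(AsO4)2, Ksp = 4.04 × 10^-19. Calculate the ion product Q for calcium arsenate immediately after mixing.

Q = 3.26 × 10^-14

Total volume = 263 + 32.4 = 295.4 mL.
[Ca^2+] = 4.00 x 10^-2 × (263/295.4) = 3.561 × 10^-2 M
[AsO4^3-] = 2.45 × 10^-4 × (32.4/295.4) = 2.687 × 10^-5 M
Ca3(AsO4)2(s) <=> 3 Ca^2+(aq) + 2 AsO4^3-(aq), so Q = [Ca^2+]^3[AsO4^3-]^2
Q = (3.561 × 10^-2)^3(2.687 × 10^-5)^2 = 3.26 × 10^-14
Q > Ksp, so Ca3(AsO4)2 will precipitate.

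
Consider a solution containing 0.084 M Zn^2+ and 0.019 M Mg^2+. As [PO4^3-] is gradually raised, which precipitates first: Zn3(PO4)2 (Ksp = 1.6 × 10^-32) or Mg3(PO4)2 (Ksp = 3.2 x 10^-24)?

Precipitation of each salt starts when its ion product equals its Ksp.
For Zn3(PO4)2: 1.6 × 10^-32 = (0.084)^3 × [PO4^3-]^2  ⇒  [PO4^3-] = 5.2 × 10^-15 M.
For Mg3(PO4)2: 3.2 x 10^-24 = (0.019)^3 × [PO4^3-]^2  ⇒  [PO4^3-] = 6.8 x 10^-10 M.
The salt with the lower threshold [PO4^3-] precipitates first: Zn3(PO4)2.

Zn3(PO4)2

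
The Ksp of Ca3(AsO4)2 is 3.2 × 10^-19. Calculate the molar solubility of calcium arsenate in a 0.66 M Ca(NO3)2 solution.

Ca3(AsO4)2(s) <=> 3 Ca^2+ + 2 AsO4^3-
Ksp = [Ca^2+]^3[AsO4^3-]^2
Let s be the molar solubility in this solution. [Ca^2+] = 0.66 + 3s ≈ 0.66, [AsO4^3-] = 2s (Ksp is small, so little additional dissolves).
Ksp ≈ (0.66)^3 × (2s)^2
s = 5.3 × 10^-10 M
Check: 3s = 1.6 x 10^-9 ≪ 0.66, so the approximation is valid.

s = 5.3 × 10^-10 M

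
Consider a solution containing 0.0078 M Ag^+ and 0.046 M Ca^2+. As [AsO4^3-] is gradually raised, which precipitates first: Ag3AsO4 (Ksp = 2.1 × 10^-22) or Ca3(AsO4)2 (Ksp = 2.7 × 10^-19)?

Each salt begins to precipitate when Q = Ksp, i.e. when [AsO4^3-] reaches its threshold.
For Ag3AsO4: 2.1 × 10^-22 = (0.0078)^3 × [AsO4^3-]  ⇒  [AsO4^3-] = 4.4 × 10^-16 M.
For Ca3(AsO4)2: 2.7 × 10^-19 = (0.046)^3 × [AsO4^3-]^2  ⇒  [AsO4^3-] = 5.3 × 10^-8 M.
The salt with the lower threshold [AsO4^3-] precipitates first: Ag3AsO4.

Ag3AsO4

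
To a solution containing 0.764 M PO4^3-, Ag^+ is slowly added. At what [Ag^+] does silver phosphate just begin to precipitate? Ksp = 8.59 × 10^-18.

Ag3PO4(s) ⇌ 3 Ag^+ + PO4^3-
Ksp = [Ag^+]^3[PO4^3-]
Precipitation begins when Q = Ksp. With [PO4^3-] = 0.764 M:
8.59 × 10^-18 = (0.764) × [Ag^+]^3
[Ag^+] = (8.59 × 10^-18 / 7.64 × 10^-1)^(1/3) = 2.24 × 10^-6 M

[Ag^+] = 2.24 x 10^-6 M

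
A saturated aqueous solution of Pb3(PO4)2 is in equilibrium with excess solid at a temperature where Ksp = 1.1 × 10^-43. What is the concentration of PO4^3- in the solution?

Pb3(PO4)2(s) <=> 3 Pb^2+(aq) + 2 PO4^3-(aq)
Ksp = [Pb^2+]^3[PO4^3-]^2
For each mole of Pb3(PO4)2 that dissolves: [Pb^2+] = 3s, [PO4^3-] = 2s.
Ksp = (3s)^3(2s)^2 = 108s^5
Solving, s = (1.1 × 10^-43/108)^(1/5) = 1.00 × 10^-9 M
[PO4^3-] = 2s = 2.0 × 10^-9 M

[PO4^3-] = 2.0 × 10^-9 M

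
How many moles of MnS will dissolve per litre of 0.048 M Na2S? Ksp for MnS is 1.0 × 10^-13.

s = 2.1 x 10^-12 M

MnS(s) ⇌ Mn^2+(aq) + S^2-(aq)
Ksp = [Mn^2+][S^2-]
Let s be the molar solubility in this solution. [Mn^2+] = s, [S^2-] = 0.048 + s ≈ 0.048 (common-ion effect: S^2- is already 0.048 M).
Ksp ≈ s × 0.048
s = 2.1 x 10^-12 M
Check: s = 2.1 × 10^-12 ≪ 0.048, so the approximation is valid.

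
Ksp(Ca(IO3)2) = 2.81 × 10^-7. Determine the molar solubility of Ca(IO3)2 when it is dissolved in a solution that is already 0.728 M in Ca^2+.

Ca(IO3)2(s) ⇌ Ca^2+(aq) + 2 IO3^-(aq)
Ksp = [Ca^2+][IO3^-]^2
Let s be the molar solubility in this solution. [Ca^2+] = 0.728 + s ≈ 0.728, [IO3^-] = 2s (common-ion effect: Ca^2+ is already 0.728 M).
Ksp ≈ 0.728 × (2s)^2
s = 3.11 x 10^-4 M
Check: s = 3.1 × 10^-4 ≪ 0.728, so the approximation is valid.

3.11 × 10^-4 M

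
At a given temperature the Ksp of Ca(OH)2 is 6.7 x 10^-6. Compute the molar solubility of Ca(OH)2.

Ca(OH)2(s) <=> Ca^2+(aq) + 2 OH^-(aq)
Ksp = [Ca^2+][OH^-]^2
For each mole of Ca(OH)2 that dissolves: [Ca^2+] = s, [OH^-] = 2s.
Substituting: Ksp = s(2s)^2 = 4s^3
Solving, s = (6.7 x 10^-6/4)^(1/3) = 1.2 × 10^-2 M

s ≈ 1.2 × 10^-2 M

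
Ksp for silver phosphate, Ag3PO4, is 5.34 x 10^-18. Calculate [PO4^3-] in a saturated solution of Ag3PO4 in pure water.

[PO4^3-] = 2.11 x 10^-5 M

Ag3PO4(s) ⇌ 3 Ag^+(aq) + PO4^3-(aq)
Ksp = [Ag^+]^3[PO4^3-]
Let s = molar solubility. Then [Ag^+] = 3s and [PO4^3-] = s.
Substituting: Ksp = (3s)^3s = 27s^4
s = (5.34 x 10^-18 / 27)^(1/4) = 2.109 x 10^-5 M
[PO4^3-] = s = 2.11 × 10^-5 M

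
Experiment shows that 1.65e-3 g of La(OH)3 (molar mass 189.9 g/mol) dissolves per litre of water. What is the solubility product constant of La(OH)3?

Molar solubility s = (1.65 × 10^-3 g/L) / (189.9 g/mol) = 8.689 × 10^-6 M.
La(OH)3(s) ⇌ La^3+ + 3 OH^-
Let s = molar solubility. Then [La^3+] = s and [OH^-] = 3s.
Ksp = [La^3+][OH^-]^3
Substituting: Ksp = s(3s)^3 = 27s^4
With s = 8.689 x 10^-6: Ksp = 1.54 × 10^-19

1.54 × 10^-19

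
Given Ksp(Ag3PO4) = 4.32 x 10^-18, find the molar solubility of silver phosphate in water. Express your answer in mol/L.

s = 2.00 x 10^-5 M

Ag3PO4(s) ⇌ 3 Ag^+(aq) + PO4^3-(aq)
Ksp = [Ag^+]^3[PO4^3-]
For each mole of Ag3PO4 that dissolves: [Ag^+] = 3s, [PO4^3-] = s.
So Ksp = (3s)^3 × s = 27s^4
Solving, s = (4.32 x 10^-18/27)^(1/4) = 2.00 × 10^-5 M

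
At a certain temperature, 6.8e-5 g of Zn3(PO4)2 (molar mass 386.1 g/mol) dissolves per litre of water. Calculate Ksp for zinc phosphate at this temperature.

Ksp = 1.8 × 10^-32

Molar solubility s = (6.8 × 10^-5 g/L) / (386.1 g/mol) = 1.76 x 10^-7 M.
Zn3(PO4)2(s) ⇌ 3 Zn^2+(aq) + 2 PO4^3-(aq)
Let s = molar solubility. Then [Zn^2+] = 3s and [PO4^3-] = 2s.
Ksp = [Zn^2+]^3[PO4^3-]^2
Substituting: Ksp = (3s)^3(2s)^2 = 108s^5
With s = 1.76 x 10^-7: Ksp = 1.8 × 10^-32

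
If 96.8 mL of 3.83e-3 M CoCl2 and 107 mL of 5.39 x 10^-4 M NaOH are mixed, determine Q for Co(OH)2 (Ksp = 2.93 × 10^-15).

1.46 × 10^-10

Total volume = 96.8 + 107 = 203.8 mL.
[Co^2+] = 3.83 × 10^-3 × (96.8/203.8) = 1.819 × 10^-3 M
[OH^-] = 5.39 × 10^-4 × (107/203.8) = 2.830 × 10^-4 M
Co(OH)2(s) <=> Co^2+(aq) + 2 OH^-(aq), so Q = [Co^2+][OH^-]^2
Q = (1.819 × 10^-3)(2.830 × 10^-4)^2 = 1.46 x 10^-10
Q > Ksp, so Co(OH)2 will precipitate.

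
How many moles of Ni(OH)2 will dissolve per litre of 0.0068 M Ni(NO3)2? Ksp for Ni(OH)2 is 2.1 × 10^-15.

s = 2.8e-7 M

Ni(OH)2(s) ⇌ Ni^2+ + 2 OH^-
Ksp = [Ni^2+][OH^-]^2
Let s be the molar solubility in this solution. [Ni^2+] = 0.0068 + s ≈ 0.0068, [OH^-] = 2s (since Ni^2+ from Ni(NO3)2 dominates).
Ksp ≈ 0.0068 × (2s)^2
s = 2.8 × 10^-7 M
Check: s = 2.8 x 10^-7 ≪ 0.0068, so the approximation is valid.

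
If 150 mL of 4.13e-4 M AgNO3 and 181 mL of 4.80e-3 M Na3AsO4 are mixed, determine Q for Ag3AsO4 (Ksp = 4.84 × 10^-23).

1.72 x 10^-14

Total volume = 150 + 181 = 331 mL.
[Ag^+] = 4.13 x 10^-4 × (150/331) = 1.872 × 10^-4 M
[AsO4^3-] = 4.80 x 10^-3 × (181/331) = 2.625 × 10^-3 M
Ag3AsO4(s) ⇌ 3 Ag^+(aq) + AsO4^3-(aq), so Q = [Ag^+]^3[AsO4^3-]
Q = (1.872 × 10^-4)^3(2.625 × 10^-3) = 1.72 × 10^-14
Q > Ksp, so Ag3AsO4 will precipitate.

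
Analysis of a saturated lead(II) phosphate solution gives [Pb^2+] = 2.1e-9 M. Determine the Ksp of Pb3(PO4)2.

Ksp ≈ 1.8e-44

Pb3(PO4)2(s) ⇌ 3 Pb^2+ + 2 PO4^3-
Stoichiometry gives [PO4^3-] = (2/3)[Pb^2+] = 1.40 x 10^-9 M.
Ksp = [Pb^2+]^3[PO4^3-]^2
Ksp = (2.1 x 10^-9)^3 × (1.40 × 10^-9)^2 = 1.8 × 10^-44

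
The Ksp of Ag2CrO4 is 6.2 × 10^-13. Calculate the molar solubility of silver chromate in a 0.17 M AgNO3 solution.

s = 2.1 × 10^-11 M

Ag2CrO4(s) ⇌ 2 Ag^+ + CrO4^2-
Ksp = [Ag^+]^2[CrO4^2-]
If s mol/L dissolves here, [Ag^+] = 0.17 + 2s ≈ 0.17, [CrO4^2-] = s (since Ag^+ from AgNO3 dominates).
Ksp ≈ (0.17)^2 × s
s = 2.1 × 10^-11 M
Check: 2s = 4.3 × 10^-11 ≪ 0.17, so the approximation is valid.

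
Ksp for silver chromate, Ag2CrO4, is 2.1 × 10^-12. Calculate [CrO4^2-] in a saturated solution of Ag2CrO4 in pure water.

Ag2CrO4(s) ⇌ 2 Ag^+(aq) + CrO4^2-(aq)
Ksp = [Ag^+]^2[CrO4^2-]
For each mole of Ag2CrO4 that dissolves: [Ag^+] = 2s, [CrO4^2-] = s.
So Ksp = (2s)^2 × s = 4s^3
s^3 = 2.1 × 10^-12 / 4, so s = 8.07 × 10^-5 M
[CrO4^2-] = s = 8.1 × 10^-5 M

[CrO4^2-] ≈ 8.1 x 10^-5 M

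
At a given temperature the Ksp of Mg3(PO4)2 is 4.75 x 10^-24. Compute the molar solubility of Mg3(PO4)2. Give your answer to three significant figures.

s = 8.49e-6 M

Mg3(PO4)2(s) ⇌ 3 Mg^2+ + 2 PO4^3-
Ksp = [Mg^2+]^3[PO4^3-]^2
With molar solubility s: [Mg^2+] = 3s, [PO4^3-] = 2s.
So Ksp = (3s)^3 × (2s)^2 = 108s^5
s^5 = 4.75 x 10^-24 / 108, so s = 8.49 × 10^-6 M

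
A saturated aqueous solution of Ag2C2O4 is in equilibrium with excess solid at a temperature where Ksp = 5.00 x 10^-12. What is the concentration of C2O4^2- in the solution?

[C2O4^2-] ≈ 1.08 × 10^-4 M

Ag2C2O4(s) ⇌ 2 Ag^+ + C2O4^2-
Ksp = [Ag^+]^2[C2O4^2-]
For each mole of Ag2C2O4 that dissolves: [Ag^+] = 2s, [C2O4^2-] = s.
So Ksp = (2s)^2 × s = 4s^3
s^3 = 5.00 x 10^-12 / 4, so s = 1.077 x 10^-4 M
[C2O4^2-] = s = 1.08 × 10^-4 M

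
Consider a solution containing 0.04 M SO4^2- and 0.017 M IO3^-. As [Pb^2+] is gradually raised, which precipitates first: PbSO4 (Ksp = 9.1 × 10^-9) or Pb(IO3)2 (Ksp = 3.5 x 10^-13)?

Pb(IO3)2

Precipitation of each salt starts when its ion product equals its Ksp.
For PbSO4: 9.1 × 10^-9 = 0.04 × [Pb^2+]  ⇒  [Pb^2+] = 2.3 × 10^-7 M.
For Pb(IO3)2: 3.5 x 10^-13 = (0.017)^2 × [Pb^2+]  ⇒  [Pb^2+] = 1.2 × 10^-9 M.
The salt with the lower threshold [Pb^2+] precipitates first: Pb(IO3)2.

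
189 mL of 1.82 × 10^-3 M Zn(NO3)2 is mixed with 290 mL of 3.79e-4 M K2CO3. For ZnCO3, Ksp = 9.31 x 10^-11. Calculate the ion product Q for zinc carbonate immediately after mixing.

Total volume = 189 + 290 = 479 mL.
[Zn^2+] = 1.82 × 10^-3 × (189/479) = 7.181 × 10^-4 M
[CO3^2-] = 3.79 × 10^-4 × (290/479) = 2.295 × 10^-4 M
ZnCO3(s) ⇌ Zn^2+(aq) + CO3^2-(aq), so Q = [Zn^2+][CO3^2-]
Q = (7.181 x 10^-4)(2.295 × 10^-4) = 1.65 × 10^-7
Q > Ksp, so ZnCO3 will precipitate.

1.65 x 10^-7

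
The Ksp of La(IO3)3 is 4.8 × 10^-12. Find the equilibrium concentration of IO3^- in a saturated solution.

La(IO3)3(s) ⇌ La^3+(aq) + 3 IO3^-(aq)
Ksp = [La^3+][IO3^-]^3
For each mole of La(IO3)3 that dissolves: [La^3+] = s, [IO3^-] = 3s.
Ksp = s(3s)^3 = 27s^4
s = (4.8 × 10^-12 / 27)^(1/4) = 6.49 × 10^-4 M
[IO3^-] = 3s = 1.9 × 10^-3 M

[IO3^-] = 1.9 × 10^-3 M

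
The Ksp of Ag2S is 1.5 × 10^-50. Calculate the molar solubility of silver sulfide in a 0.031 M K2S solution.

s ≈ 3.5e-25 M

Ag2S(s) ⇌ 2 Ag^+(aq) + S^2-(aq)
Ksp = [Ag^+]^2[S^2-]
Let s be the molar solubility in this solution. [Ag^+] = 2s, [S^2-] = 0.031 + s ≈ 0.031 (Ksp is small, so little additional dissolves).
Ksp ≈ (2s)^2 × 0.031
s = 3.5 x 10^-25 M
Check: s = 3.5 × 10^-25 ≪ 0.031, so the approximation is valid.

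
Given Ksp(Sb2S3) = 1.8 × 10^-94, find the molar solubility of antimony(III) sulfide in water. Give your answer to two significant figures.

s = 7.0 × 10^-20 M

Sb2S3(s) <=> 2 Sb^3+ + 3 S^2-
Ksp = [Sb^3+]^2[S^2-]^3
If s mol/L of Sb2S3 dissolves, [Sb^3+] = 2s and [S^2-] = 3s.
Ksp = (2s)^2(3s)^3 = 108s^5
s = (1.8 × 10^-94 / 108)^(1/5) = 7.0 × 10^-20 M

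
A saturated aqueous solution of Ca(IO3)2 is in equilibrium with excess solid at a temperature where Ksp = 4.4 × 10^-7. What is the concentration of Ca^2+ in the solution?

[Ca^2+] ≈ 4.8e-3 M

Ca(IO3)2(s) <=> Ca^2+ + 2 IO3^-
Ksp = [Ca^2+][IO3^-]^2
For each mole of Ca(IO3)2 that dissolves: [Ca^2+] = s, [IO3^-] = 2s.
Substituting: Ksp = s(2s)^2 = 4s^3
s = (4.4 × 10^-7 / 4)^(1/3) = 4.79 × 10^-3 M
[Ca^2+] = s = 4.8 × 10^-3 M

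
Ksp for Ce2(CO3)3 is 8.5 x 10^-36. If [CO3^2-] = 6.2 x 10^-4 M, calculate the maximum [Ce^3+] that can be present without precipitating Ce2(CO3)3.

Ce2(CO3)3(s) ⇌ 2 Ce^3+ + 3 CO3^2-
Ksp = [Ce^3+]^2[CO3^2-]^3
Precipitation begins when Q = Ksp. With [CO3^2-] = 6.2 x 10^-4 M:
8.5 x 10^-36 = (6.2 x 10^-4)^3 × [Ce^3+]^2
[Ce^3+] = (8.5 x 10^-36 / 2.38 × 10^-10)^(1/2) = 1.9 x 10^-13 M

[Ce^3+] ≈ 1.9e-13 M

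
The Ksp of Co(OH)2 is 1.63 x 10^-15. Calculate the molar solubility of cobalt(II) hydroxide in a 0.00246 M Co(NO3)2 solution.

Co(OH)2(s) ⇌ Co^2+(aq) + 2 OH^-(aq)
Ksp = [Co^2+][OH^-]^2
Let s = moles of Co(OH)2 that dissolve per litre. [Co^2+] = 0.00246 + s ≈ 0.00246, [OH^-] = 2s (since Co^2+ from Co(NO3)2 dominates).
Ksp ≈ 0.00246 × (2s)^2
s = 4.07 x 10^-7 M
Check: s = 4.1 × 10^-7 ≪ 0.00246, so the approximation is valid.

s = 4.07 × 10^-7 M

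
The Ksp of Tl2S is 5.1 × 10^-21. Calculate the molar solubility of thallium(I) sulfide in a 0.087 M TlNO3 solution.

Tl2S(s) ⇌ 2 Tl^+(aq) + S^2-(aq)
Ksp = [Tl^+]^2[S^2-]
If s mol/L dissolves here, [Tl^+] = 0.087 + 2s ≈ 0.087, [S^2-] = s (since Tl^+ from TlNO3 dominates).
Ksp ≈ (0.087)^2 × s
s = 6.7 × 10^-19 M
Check: 2s = 1.3 × 10^-18 ≪ 0.087, so the approximation is valid.

6.7 × 10^-19 M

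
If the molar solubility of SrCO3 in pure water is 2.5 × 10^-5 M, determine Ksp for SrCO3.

Ksp = 6.3 × 10^-10

SrCO3(s) ⇌ Sr^2+ + CO3^2-
For each mole of SrCO3 that dissolves: [Sr^2+] = s, [CO3^2-] = s.
Ksp = [Sr^2+][CO3^2-]
Ksp = s^2
Ksp = (2.5 × 10^-5)^2 = 6.3 x 10^-10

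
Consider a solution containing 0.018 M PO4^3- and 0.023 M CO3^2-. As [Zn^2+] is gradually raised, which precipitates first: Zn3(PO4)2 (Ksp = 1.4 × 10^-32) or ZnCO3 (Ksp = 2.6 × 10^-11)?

Precipitation of each salt starts when its ion product equals its Ksp.
For Zn3(PO4)2: 1.4 × 10^-32 = (0.018)^2 × [Zn^2+]^3  ⇒  [Zn^2+] = 3.5 x 10^-10 M.
For ZnCO3: 2.6 × 10^-11 = 0.023 × [Zn^2+]  ⇒  [Zn^2+] = 1.1 × 10^-9 M.
The salt with the lower threshold [Zn^2+] precipitates first: Zn3(PO4)2.

Zn3(PO4)2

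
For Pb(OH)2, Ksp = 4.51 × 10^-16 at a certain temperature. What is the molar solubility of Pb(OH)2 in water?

Pb(OH)2(s) ⇌ Pb^2+(aq) + 2 OH^-(aq)
Ksp = [Pb^2+][OH^-]^2
Let s = molar solubility. Then [Pb^2+] = s and [OH^-] = 2s.
Ksp = s(2s)^2 = 4s^3
s^3 = 4.51 × 10^-16 / 4, so s = 4.83 × 10^-6 M

4.83 x 10^-6 M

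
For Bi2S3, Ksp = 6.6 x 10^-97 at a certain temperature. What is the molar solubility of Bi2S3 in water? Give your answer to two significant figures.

2.3 × 10^-20 M

Bi2S3(s) ⇌ 2 Bi^3+(aq) + 3 S^2-(aq)
Ksp = [Bi^3+]^2[S^2-]^3
Let s = molar solubility. Then [Bi^3+] = 2s and [S^2-] = 3s.
Substituting: Ksp = (2s)^2(3s)^3 = 108s^5
Solving, s = (6.6 x 10^-97/108)^(1/5) = 2.3 x 10^-20 M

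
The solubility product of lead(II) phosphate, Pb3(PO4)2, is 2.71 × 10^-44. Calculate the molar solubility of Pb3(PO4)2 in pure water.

Pb3(PO4)2(s) <=> 3 Pb^2+(aq) + 2 PO4^3-(aq)
Ksp = [Pb^2+]^3[PO4^3-]^2
Let s = molar solubility. Then [Pb^2+] = 3s and [PO4^3-] = 2s.
Substituting: Ksp = (3s)^3(2s)^2 = 108s^5
s = (2.71 × 10^-44 / 108)^(1/5) = 7.58 × 10^-10 M

7.58 × 10^-10 M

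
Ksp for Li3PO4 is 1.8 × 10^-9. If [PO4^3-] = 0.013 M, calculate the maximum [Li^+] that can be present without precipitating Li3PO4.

Li3PO4(s) ⇌ 3 Li^+(aq) + PO4^3-(aq)
Ksp = [Li^+]^3[PO4^3-]
Precipitation begins when Q = Ksp. With [PO4^3-] = 0.013 M:
1.8 × 10^-9 = (0.013) × [Li^+]^3
[Li^+] = (1.8 × 10^-9 / 1.3 × 10^-2)^(1/3) = 5.2 x 10^-3 M

[Li^+] = 5.2 × 10^-3 M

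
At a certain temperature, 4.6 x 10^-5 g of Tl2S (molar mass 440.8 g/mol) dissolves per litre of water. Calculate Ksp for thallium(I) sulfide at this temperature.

Molar solubility s = (4.6 x 10^-5 g/L) / (440.8 g/mol) = 1.04 × 10^-7 M.
Tl2S(s) ⇌ 2 Tl^+(aq) + S^2-(aq)
Let s = molar solubility. Then [Tl^+] = 2s and [S^2-] = s.
Ksp = [Tl^+]^2[S^2-]
So Ksp = (2s)^2 × s = 4s^3
With s = 1.04 × 10^-7: Ksp = 4.5 x 10^-21

Ksp = 4.5 x 10^-21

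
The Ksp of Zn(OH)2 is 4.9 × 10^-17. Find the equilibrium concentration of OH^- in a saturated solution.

Zn(OH)2(s) ⇌ Zn^2+ + 2 OH^-
Ksp = [Zn^2+][OH^-]^2
For each mole of Zn(OH)2 that dissolves: [Zn^2+] = s, [OH^-] = 2s.
So Ksp = s × (2s)^2 = 4s^3
Solving, s = (4.9 × 10^-17/4)^(1/3) = 2.31 × 10^-6 M
[OH^-] = 2s = 4.6 x 10^-6 M

4.6e-6 M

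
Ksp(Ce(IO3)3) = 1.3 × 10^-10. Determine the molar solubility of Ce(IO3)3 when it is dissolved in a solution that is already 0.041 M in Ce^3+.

Ce(IO3)3(s) ⇌ Ce^3+ + 3 IO3^-
Ksp = [Ce^3+][IO3^-]^3
Let s = moles of Ce(IO3)3 that dissolve per litre. [Ce^3+] = 0.041 + s ≈ 0.041, [IO3^-] = 3s (since the Ce^3+ already present dominates).
Ksp ≈ 0.041 × (3s)^3
s = 4.9 × 10^-4 M
Check: s = 4.9 x 10^-4 ≪ 0.041, so the approximation is valid.

4.9 × 10^-4 M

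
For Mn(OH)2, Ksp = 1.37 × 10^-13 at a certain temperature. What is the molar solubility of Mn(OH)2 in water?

Mn(OH)2(s) <=> Mn^2+(aq) + 2 OH^-(aq)
Ksp = [Mn^2+][OH^-]^2
Let s = molar solubility. Then [Mn^2+] = s and [OH^-] = 2s.
So Ksp = s × (2s)^2 = 4s^3
s^3 = 1.37 × 10^-13 / 4, so s = 3.25 × 10^-5 M

s ≈ 3.25 x 10^-5 M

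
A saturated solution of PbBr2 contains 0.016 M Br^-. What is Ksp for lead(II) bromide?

Ksp ≈ 2.0 × 10^-6

PbBr2(s) <=> Pb^2+(aq) + 2 Br^-(aq)
Stoichiometry gives [Pb^2+] = (1/2)[Br^-] = 8.00 x 10^-3 M.
Ksp = [Pb^2+][Br^-]^2
Ksp = 8.00 × 10^-3 × (1.6 × 10^-2)^2 = 2.0 × 10^-6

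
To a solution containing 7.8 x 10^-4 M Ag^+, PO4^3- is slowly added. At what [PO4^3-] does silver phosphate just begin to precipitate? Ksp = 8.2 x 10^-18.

[PO4^3-] ≈ 1.7 × 10^-8 M

Ag3PO4(s) ⇌ 3 Ag^+(aq) + PO4^3-(aq)
Ksp = [Ag^+]^3[PO4^3-]
Precipitation begins when Q = Ksp. With [Ag^+] = 7.8 x 10^-4 M:
8.2 x 10^-18 = (7.8 x 10^-4)^3 × [PO4^3-]
[PO4^3-] = (8.2 x 10^-18 / 4.75 × 10^-10) = 1.7 × 10^-8 M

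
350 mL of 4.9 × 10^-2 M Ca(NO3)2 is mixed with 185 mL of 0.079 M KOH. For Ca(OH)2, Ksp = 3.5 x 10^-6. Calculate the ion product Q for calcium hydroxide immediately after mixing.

Q = 2.4e-5

Total volume = 350 + 185 = 535 mL.
[Ca^2+] = 4.9 x 10^-2 × (350/535) = 3.21 × 10^-2 M
[OH^-] = 7.9 x 10^-2 × (185/535) = 2.73 × 10^-2 M
Ca(OH)2(s) ⇌ Ca^2+ + 2 OH^-, so Q = [Ca^2+][OH^-]^2
Q = (3.21 × 10^-2)(2.73 x 10^-2)^2 = 2.4 × 10^-5
Q > Ksp, so Ca(OH)2 will precipitate.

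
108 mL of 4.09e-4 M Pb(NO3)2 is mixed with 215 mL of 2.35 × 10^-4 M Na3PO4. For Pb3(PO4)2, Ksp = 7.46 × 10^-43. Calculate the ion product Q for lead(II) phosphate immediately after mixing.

6.26e-20

Total volume = 108 + 215 = 323 mL.
[Pb^2+] = 4.09 × 10^-4 × (108/323) = 1.368 × 10^-4 M
[PO4^3-] = 2.35 × 10^-4 × (215/323) = 1.564 × 10^-4 M
Pb3(PO4)2(s) ⇌ 3 Pb^2+(aq) + 2 PO4^3-(aq), so Q = [Pb^2+]^3[PO4^3-]^2
Q = (1.368 x 10^-4)^3(1.564 × 10^-4)^2 = 6.26 x 10^-20
Q > Ksp, so Pb3(PO4)2 will precipitate.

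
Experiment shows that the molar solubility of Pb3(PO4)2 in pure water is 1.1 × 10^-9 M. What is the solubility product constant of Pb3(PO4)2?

Pb3(PO4)2(s) <=> 3 Pb^2+(aq) + 2 PO4^3-(aq)
For each mole of Pb3(PO4)2 that dissolves: [Pb^2+] = 3s, [PO4^3-] = 2s.
Ksp = [Pb^2+]^3[PO4^3-]^2
So Ksp = (3s)^3 × (2s)^2 = 108s^5
With s = 1.1 × 10^-9: Ksp = 1.7 × 10^-43

1.7 × 10^-43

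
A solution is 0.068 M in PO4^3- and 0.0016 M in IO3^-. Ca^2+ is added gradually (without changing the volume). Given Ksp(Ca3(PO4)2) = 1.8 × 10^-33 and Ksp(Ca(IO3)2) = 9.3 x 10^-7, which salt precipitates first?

Ca3(PO4)2

Each salt begins to precipitate when Q = Ksp, i.e. when [Ca^2+] reaches its threshold.
For Ca3(PO4)2: 1.8 × 10^-33 = (0.068)^2 × [Ca^2+]^3  ⇒  [Ca^2+] = 7.3 × 10^-11 M.
For Ca(IO3)2: 9.3 x 10^-7 = (0.0016)^2 × [Ca^2+]  ⇒  [Ca^2+] = 3.6 × 10^-1 M.
The salt with the lower threshold [Ca^2+] precipitates first: Ca3(PO4)2.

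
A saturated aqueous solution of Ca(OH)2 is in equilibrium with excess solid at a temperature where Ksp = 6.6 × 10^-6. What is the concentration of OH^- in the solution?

[OH^-] = 0.024 M

Ca(OH)2(s) ⇌ Ca^2+(aq) + 2 OH^-(aq)
Ksp = [Ca^2+][OH^-]^2
Let s = molar solubility. Then [Ca^2+] = s and [OH^-] = 2s.
So Ksp = s × (2s)^2 = 4s^3
s = (6.6 × 10^-6 / 4)^(1/3) = 1.18 x 10^-2 M
[OH^-] = 2s = 2.4 × 10^-2 M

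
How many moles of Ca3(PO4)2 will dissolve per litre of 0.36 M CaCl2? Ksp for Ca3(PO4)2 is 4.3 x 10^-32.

Ca3(PO4)2(s) ⇌ 3 Ca^2+(aq) + 2 PO4^3-(aq)
Ksp = [Ca^2+]^3[PO4^3-]^2
Let s be the molar solubility in this solution. [Ca^2+] = 0.36 + 3s ≈ 0.36, [PO4^3-] = 2s (Ksp is small, so little additional dissolves).
Ksp ≈ (0.36)^3 × (2s)^2
s = 4.8 x 10^-16 M
Check: 3s = 1.4 × 10^-15 ≪ 0.36, so the approximation is valid.

s = 4.8e-16 M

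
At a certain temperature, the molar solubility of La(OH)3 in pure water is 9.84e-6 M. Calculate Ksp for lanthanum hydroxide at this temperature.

2.53 × 10^-19

La(OH)3(s) ⇌ La^3+(aq) + 3 OH^-(aq)
Let s = molar solubility. Then [La^3+] = s and [OH^-] = 3s.
Ksp = [La^3+][OH^-]^3
So Ksp = s × (3s)^3 = 27s^4
Ksp = 27 × (9.84 x 10^-6)^4 = 2.53 × 10^-19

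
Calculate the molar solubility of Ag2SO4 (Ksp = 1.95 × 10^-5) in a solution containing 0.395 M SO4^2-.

3.51e-3 M

Ag2SO4(s) <=> 2 Ag^+(aq) + SO4^2-(aq)
Ksp = [Ag^+]^2[SO4^2-]
Let s = moles of Ag2SO4 that dissolve per litre. [Ag^+] = 2s, [SO4^2-] = 0.395 + s ≈ 0.395 (Ksp is small, so little additional dissolves).
Ksp ≈ (2s)^2 × 0.395
s = 3.51 × 10^-3 M
Check: s = 3.5 x 10^-3 ≪ 0.395, so the approximation is valid.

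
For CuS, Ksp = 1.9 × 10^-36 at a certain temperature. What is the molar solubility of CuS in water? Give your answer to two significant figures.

CuS(s) ⇌ Cu^2+(aq) + S^2-(aq)
Ksp = [Cu^2+][S^2-]
For each mole of CuS that dissolves: [Cu^2+] = s, [S^2-] = s.
Ksp = s × s = s^2
s = (1.9 × 10^-36)^(1/2) = 1.4 x 10^-18 M

s = 1.4 × 10^-18 M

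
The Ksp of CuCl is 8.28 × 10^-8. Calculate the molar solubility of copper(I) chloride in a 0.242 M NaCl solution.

s = 3.42e-7 M

CuCl(s) ⇌ Cu^+ + Cl^-
Ksp = [Cu^+][Cl^-]
Let s = moles of CuCl that dissolve per litre. [Cu^+] = s, [Cl^-] = 0.242 + s ≈ 0.242 (common-ion effect: Cl^- is already 0.242 M).
Ksp ≈ s × 0.242
s = 3.42 × 10^-7 M
Check: s = 3.4 x 10^-7 ≪ 0.242, so the approximation is valid.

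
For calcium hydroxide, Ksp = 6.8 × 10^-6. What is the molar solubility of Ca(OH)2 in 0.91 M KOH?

Ca(OH)2(s) ⇌ Ca^2+(aq) + 2 OH^-(aq)
Ksp = [Ca^2+][OH^-]^2
If s mol/L dissolves here, [Ca^2+] = s, [OH^-] = 0.91 + 2s ≈ 0.91 (common-ion effect: OH^- is already 0.91 M).
Ksp ≈ s × (0.91)^2
s = 8.2 x 10^-6 M
Check: 2s = 1.6 × 10^-5 ≪ 0.91, so the approximation is valid.

s = 8.2 × 10^-6 M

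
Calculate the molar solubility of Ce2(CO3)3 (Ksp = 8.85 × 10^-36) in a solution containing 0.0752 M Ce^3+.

Ce2(CO3)3(s) ⇌ 2 Ce^3+(aq) + 3 CO3^2-(aq)
Ksp = [Ce^3+]^2[CO3^2-]^3
Let s be the molar solubility in this solution. [Ce^3+] = 0.0752 + 2s ≈ 0.0752, [CO3^2-] = 3s (since the Ce^3+ already present dominates).
Ksp ≈ (0.0752)^2 × (3s)^3
s = 3.87 x 10^-12 M
Check: 2s = 7.7 x 10^-12 ≪ 0.0752, so the approximation is valid.

s ≈ 3.87 x 10^-12 M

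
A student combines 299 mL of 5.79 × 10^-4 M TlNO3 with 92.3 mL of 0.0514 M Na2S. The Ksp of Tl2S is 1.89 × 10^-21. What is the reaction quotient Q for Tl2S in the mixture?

2.37 × 10^-9

Total volume = 299 + 92.3 = 391.3 mL.
[Tl^+] = 5.79 × 10^-4 × (299/391.3) = 4.424 x 10^-4 M
[S^2-] = 5.14 x 10^-2 × (92.3/391.3) = 1.212 x 10^-2 M
Tl2S(s) ⇌ 2 Tl^+ + S^2-, so Q = [Tl^+]^2[S^2-]
Q = (4.424 x 10^-4)^2(1.212 × 10^-2) = 2.37 x 10^-9
Q > Ksp, so Tl2S will precipitate.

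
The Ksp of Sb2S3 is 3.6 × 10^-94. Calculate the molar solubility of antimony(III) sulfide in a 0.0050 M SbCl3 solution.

Sb2S3(s) <=> 2 Sb^3+ + 3 S^2-
Ksp = [Sb^3+]^2[S^2-]^3
Let s = moles of Sb2S3 that dissolve per litre. [Sb^3+] = 0.0050 + 2s ≈ 0.0050, [S^2-] = 3s (since Sb^3+ from SbCl3 dominates).
Ksp ≈ (0.0050)^2 × (3s)^3
s = 8.1 × 10^-31 M
Check: 2s = 1.6 × 10^-30 ≪ 0.0050, so the approximation is valid.

8.1e-31 M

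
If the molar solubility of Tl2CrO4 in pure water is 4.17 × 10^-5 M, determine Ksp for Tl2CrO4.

Tl2CrO4(s) <=> 2 Tl^+(aq) + CrO4^2-(aq)
If s mol/L of Tl2CrO4 dissolves, [Tl^+] = 2s and [CrO4^2-] = s.
Ksp = [Tl^+]^2[CrO4^2-]
Substituting: Ksp = (2s)^2s = 4s^3
Ksp = 4 × (4.17 x 10^-5)^3 = 2.90 x 10^-13

Ksp = 2.90 × 10^-13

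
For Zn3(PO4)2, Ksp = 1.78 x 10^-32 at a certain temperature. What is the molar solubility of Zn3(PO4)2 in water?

Zn3(PO4)2(s) ⇌ 3 Zn^2+ + 2 PO4^3-
Ksp = [Zn^2+]^3[PO4^3-]^2
Let s = molar solubility. Then [Zn^2+] = 3s and [PO4^3-] = 2s.
Ksp = (3s)^3(2s)^2 = 108s^5
Solving, s = (1.78 x 10^-32/108)^(1/5) = 1.75 × 10^-7 M

1.75 × 10^-7 M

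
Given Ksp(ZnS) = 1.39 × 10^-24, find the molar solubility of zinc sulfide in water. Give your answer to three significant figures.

ZnS(s) ⇌ Zn^2+ + S^2-
Ksp = [Zn^2+][S^2-]
Let s = molar solubility. Then [Zn^2+] = s and [S^2-] = s.
Ksp = s^2
s = (1.39 × 10^-24)^(1/2) = 1.18 × 10^-12 M

s ≈ 1.18e-12 M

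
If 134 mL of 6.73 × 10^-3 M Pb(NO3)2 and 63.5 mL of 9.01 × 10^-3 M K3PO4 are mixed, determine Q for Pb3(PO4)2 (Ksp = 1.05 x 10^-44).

Total volume = 134 + 63.5 = 197.5 mL.
[Pb^2+] = 6.73 × 10^-3 × (134/197.5) = 4.566 x 10^-3 M
[PO4^3-] = 9.01 × 10^-3 × (63.5/197.5) = 2.897 x 10^-3 M
Pb3(PO4)2(s) <=> 3 Pb^2+ + 2 PO4^3-, so Q = [Pb^2+]^3[PO4^3-]^2
Q = (4.566 x 10^-3)^3(2.897 × 10^-3)^2 = 7.99 × 10^-13
Q > Ksp, so Pb3(PO4)2 will precipitate.

Q = 7.99 x 10^-13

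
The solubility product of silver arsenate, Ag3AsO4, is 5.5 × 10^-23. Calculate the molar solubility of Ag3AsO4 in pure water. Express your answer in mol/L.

Ag3AsO4(s) ⇌ 3 Ag^+(aq) + AsO4^3-(aq)
Ksp = [Ag^+]^3[AsO4^3-]
Let s = molar solubility. Then [Ag^+] = 3s and [AsO4^3-] = s.
So Ksp = (3s)^3 × s = 27s^4
s^4 = 5.5 × 10^-23 / 27, so s = 1.2 × 10^-6 M

1.2e-6 M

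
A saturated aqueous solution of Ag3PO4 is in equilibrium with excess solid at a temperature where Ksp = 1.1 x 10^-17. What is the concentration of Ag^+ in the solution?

7.6 x 10^-5 M

Ag3PO4(s) <=> 3 Ag^+(aq) + PO4^3-(aq)
Ksp = [Ag^+]^3[PO4^3-]
If s mol/L of Ag3PO4 dissolves, [Ag^+] = 3s and [PO4^3-] = s.
So Ksp = (3s)^3 × s = 27s^4
s = (1.1 x 10^-17 / 27)^(1/4) = 2.53 x 10^-5 M
[Ag^+] = 3s = 7.6 × 10^-5 M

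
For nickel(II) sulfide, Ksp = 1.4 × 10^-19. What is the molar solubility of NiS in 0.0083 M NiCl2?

s = 1.7 × 10^-17 M

NiS(s) ⇌ Ni^2+(aq) + S^2-(aq)
Ksp = [Ni^2+][S^2-]
If s mol/L dissolves here, [Ni^2+] = 0.0083 + s ≈ 0.0083, [S^2-] = s (Ksp is small, so little additional dissolves).
Ksp ≈ 0.0083 × s
s = 1.7 × 10^-17 M
Check: s = 1.7 x 10^-17 ≪ 0.0083, so the approximation is valid.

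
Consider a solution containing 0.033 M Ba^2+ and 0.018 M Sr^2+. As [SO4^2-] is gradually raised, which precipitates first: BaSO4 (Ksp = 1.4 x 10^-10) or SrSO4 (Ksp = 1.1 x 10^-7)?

Each salt begins to precipitate when Q = Ksp, i.e. when [SO4^2-] reaches its threshold.
For BaSO4: 1.4 x 10^-10 = 0.033 × [SO4^2-]  ⇒  [SO4^2-] = 4.2 x 10^-9 M.
For SrSO4: 1.1 x 10^-7 = 0.018 × [SO4^2-]  ⇒  [SO4^2-] = 6.1 × 10^-6 M.
The salt with the lower threshold [SO4^2-] precipitates first: BaSO4.

BaSO4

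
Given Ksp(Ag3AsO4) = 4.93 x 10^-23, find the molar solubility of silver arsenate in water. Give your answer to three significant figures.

s = 1.16e-6 M

Ag3AsO4(s) <=> 3 Ag^+(aq) + AsO4^3-(aq)
Ksp = [Ag^+]^3[AsO4^3-]
For each mole of Ag3AsO4 that dissolves: [Ag^+] = 3s, [AsO4^3-] = s.
Substituting: Ksp = (3s)^3s = 27s^4
s^4 = 4.93 x 10^-23 / 27, so s = 1.16 x 10^-6 M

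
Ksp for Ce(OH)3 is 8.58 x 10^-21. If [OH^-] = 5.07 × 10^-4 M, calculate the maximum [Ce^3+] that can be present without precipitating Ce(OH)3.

Ce(OH)3(s) <=> Ce^3+ + 3 OH^-
Ksp = [Ce^3+][OH^-]^3
Precipitation begins when Q = Ksp. With [OH^-] = 5.07 × 10^-4 M:
8.58 x 10^-21 = (5.07 × 10^-4)^3 × [Ce^3+]
[Ce^3+] = (8.58 x 10^-21 / 1.303 × 10^-10) = 6.58 × 10^-11 M

6.58 × 10^-11 M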